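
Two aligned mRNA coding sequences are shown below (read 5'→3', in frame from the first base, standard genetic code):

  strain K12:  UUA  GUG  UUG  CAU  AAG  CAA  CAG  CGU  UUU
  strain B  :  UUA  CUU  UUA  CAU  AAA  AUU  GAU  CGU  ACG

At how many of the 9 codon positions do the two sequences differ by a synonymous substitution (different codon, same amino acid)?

2

Codon 1: UUA Leu / UUA Leu — identical.
Codon 2: GUG Val / CUU Leu — nonsynonymous.
Codon 3: UUG Leu / UUA Leu — synonymous.
Codon 4: CAU His / CAU His — identical.
Codon 5: AAG Lys / AAA Lys — synonymous.
Codon 6: CAA Gln / AUU Ile — nonsynonymous.
Codon 7: CAG Gln / GAU Asp — nonsynonymous.
Codon 8: CGU Arg / CGU Arg — identical.
Codon 9: UUU Phe / ACG Thr — nonsynonymous.
Synonymous differences: 2.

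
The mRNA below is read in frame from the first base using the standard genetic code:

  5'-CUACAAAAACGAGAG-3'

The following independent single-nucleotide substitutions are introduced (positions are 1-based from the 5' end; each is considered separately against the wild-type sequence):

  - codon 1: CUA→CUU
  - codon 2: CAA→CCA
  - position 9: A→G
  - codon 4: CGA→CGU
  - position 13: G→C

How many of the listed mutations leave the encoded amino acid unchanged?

3

Codon 1: CUA (Leu) → CUU (Leu) — synonymous.
Codon 2: CAA (Gln) → CCA (Pro) — missense.
Codon 3: AAA (Lys) → AAG (Lys) — synonymous.
Codon 4: CGA (Arg) → CGU (Arg) — synonymous.
Codon 5: GAG (Glu) → CAG (Gln) — missense.
Synonymous: 3 of 5.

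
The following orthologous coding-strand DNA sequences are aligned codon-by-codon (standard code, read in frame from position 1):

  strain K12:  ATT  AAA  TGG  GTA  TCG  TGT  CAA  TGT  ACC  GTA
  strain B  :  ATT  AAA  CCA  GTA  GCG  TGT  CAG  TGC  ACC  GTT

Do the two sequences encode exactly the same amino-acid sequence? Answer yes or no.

Codon 1: ATT Ile / ATT Ile — identical.
Codon 2: AAA Lys / AAA Lys — identical.
Codon 3: TGG Trp / CCA Pro — nonsynonymous.
Codon 4: GTA Val / GTA Val — identical.
Codon 5: TCG Ser / GCG Ala — nonsynonymous.
Codon 6: TGT Cys / TGT Cys — identical.
Codon 7: CAA Gln / CAG Gln — synonymous.
Codon 8: TGT Cys / TGC Cys — synonymous.
Codon 9: ACC Thr / ACC Thr — identical.
Codon 10: GTA Val / GTT Val — synonymous.
Nonsynonymous differences: 2 → different protein.

no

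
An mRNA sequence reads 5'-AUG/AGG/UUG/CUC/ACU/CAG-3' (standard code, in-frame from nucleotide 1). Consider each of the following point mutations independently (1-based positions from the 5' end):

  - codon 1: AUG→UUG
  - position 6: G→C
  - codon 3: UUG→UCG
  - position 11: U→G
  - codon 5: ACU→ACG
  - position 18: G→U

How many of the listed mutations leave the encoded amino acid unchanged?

1

Codon 1: AUG (Met) → UUG (Leu) — missense.
Codon 2: AGG (Arg) → AGC (Ser) — missense.
Codon 3: UUG (Leu) → UCG (Ser) — missense.
Codon 4: CUC (Leu) → CGC (Arg) — missense.
Codon 5: ACU (Thr) → ACG (Thr) — synonymous.
Codon 6: CAG (Gln) → CAU (His) — missense.
Synonymous: 1 of 6.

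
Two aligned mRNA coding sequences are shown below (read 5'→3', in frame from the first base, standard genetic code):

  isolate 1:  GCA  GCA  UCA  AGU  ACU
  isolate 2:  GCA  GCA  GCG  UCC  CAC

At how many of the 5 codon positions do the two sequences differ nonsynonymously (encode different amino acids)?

Codon 1: GCA Ala / GCA Ala — identical.
Codon 2: GCA Ala / GCA Ala — identical.
Codon 3: UCA Ser / GCG Ala — nonsynonymous.
Codon 4: AGU Ser / UCC Ser — synonymous.
Codon 5: ACU Thr / CAC His — nonsynonymous.
Nonsynonymous differences: 2.

2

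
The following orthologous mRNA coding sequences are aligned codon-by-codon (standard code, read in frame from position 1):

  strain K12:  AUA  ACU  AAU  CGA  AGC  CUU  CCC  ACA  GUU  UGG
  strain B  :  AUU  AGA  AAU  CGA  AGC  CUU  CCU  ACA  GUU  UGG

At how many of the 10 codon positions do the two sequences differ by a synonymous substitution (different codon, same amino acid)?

2

Codon 1: AUA Ile / AUU Ile — synonymous.
Codon 2: ACU Thr / AGA Arg — nonsynonymous.
Codon 3: AAU Asn / AAU Asn — identical.
Codon 4: CGA Arg / CGA Arg — identical.
Codon 5: AGC Ser / AGC Ser — identical.
Codon 6: CUU Leu / CUU Leu — identical.
Codon 7: CCC Pro / CCU Pro — synonymous.
Codon 8: ACA Thr / ACA Thr — identical.
Codon 9: GUU Val / GUU Val — identical.
Codon 10: UGG Trp / UGG Trp — identical.
Synonymous differences: 2.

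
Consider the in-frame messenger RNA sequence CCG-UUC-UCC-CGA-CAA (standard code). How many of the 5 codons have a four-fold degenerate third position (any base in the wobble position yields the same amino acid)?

Codon 1 CCG (Pro): third position 4-fold.
Codon 2 UUC (Phe): third position 2-fold.
Codon 3 UCC (Ser): third position 4-fold.
Codon 4 CGA (Arg): third position 4-fold.
Codon 5 CAA (Gln): third position 2-fold.
Four-fold degenerate third positions: 3.

3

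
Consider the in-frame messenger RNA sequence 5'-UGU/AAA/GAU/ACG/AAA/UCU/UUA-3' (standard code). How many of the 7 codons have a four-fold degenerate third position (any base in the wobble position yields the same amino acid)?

2

Codon 1 UGU (Cys): third position 2-fold.
Codon 2 AAA (Lys): third position 2-fold.
Codon 3 GAU (Asp): third position 2-fold.
Codon 4 ACG (Thr): third position 4-fold.
Codon 5 AAA (Lys): third position 2-fold.
Codon 6 UCU (Ser): third position 4-fold.
Codon 7 UUA (Leu): third position 2-fold.
Four-fold degenerate third positions: 2.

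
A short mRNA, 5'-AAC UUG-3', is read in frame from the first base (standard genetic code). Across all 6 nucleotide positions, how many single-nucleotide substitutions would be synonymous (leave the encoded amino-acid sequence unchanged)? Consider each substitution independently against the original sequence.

3

Codon 1 (AAC, Asn): 1 synonymous substitution.
Codon 2 (UUG, Leu): 2 synonymous substitutions.
Total: 1 + 2 = 3.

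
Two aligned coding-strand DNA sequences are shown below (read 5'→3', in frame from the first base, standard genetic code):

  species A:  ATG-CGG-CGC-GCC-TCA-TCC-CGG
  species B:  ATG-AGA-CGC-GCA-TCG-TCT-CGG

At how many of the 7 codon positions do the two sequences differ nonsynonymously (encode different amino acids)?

Codon 1: ATG Met / ATG Met — identical.
Codon 2: CGG Arg / AGA Arg — synonymous.
Codon 3: CGC Arg / CGC Arg — identical.
Codon 4: GCC Ala / GCA Ala — synonymous.
Codon 5: TCA Ser / TCG Ser — synonymous.
Codon 6: TCC Ser / TCT Ser — synonymous.
Codon 7: CGG Arg / CGG Arg — identical.
Nonsynonymous differences: 0.

0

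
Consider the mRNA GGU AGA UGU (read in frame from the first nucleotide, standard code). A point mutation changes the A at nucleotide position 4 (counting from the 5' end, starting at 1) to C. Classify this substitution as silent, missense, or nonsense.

silent

Position 4 falls in codon 2: AGA → Arg.
After the substitution the codon is CGA → Arg.
Both encode Arg, so the change is synonymous.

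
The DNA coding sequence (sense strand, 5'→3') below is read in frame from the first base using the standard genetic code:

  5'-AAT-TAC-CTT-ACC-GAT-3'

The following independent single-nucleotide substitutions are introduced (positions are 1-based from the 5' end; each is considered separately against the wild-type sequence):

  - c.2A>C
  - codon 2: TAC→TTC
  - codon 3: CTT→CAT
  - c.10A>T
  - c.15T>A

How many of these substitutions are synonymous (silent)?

0

Codon 1: AAT (Asn) → ACT (Thr) — missense.
Codon 2: TAC (Tyr) → TTC (Phe) — missense.
Codon 3: CTT (Leu) → CAT (His) — missense.
Codon 4: ACC (Thr) → TCC (Ser) — missense.
Codon 5: GAT (Asp) → GAA (Glu) — missense.
Synonymous: 0 of 5.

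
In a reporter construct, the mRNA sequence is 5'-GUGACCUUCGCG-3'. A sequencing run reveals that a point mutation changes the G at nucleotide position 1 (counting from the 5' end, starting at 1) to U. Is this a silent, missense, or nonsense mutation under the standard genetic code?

missense

Position 1 falls in codon 1: GUG → Val.
After the substitution the codon is UUG → Leu.
Val ≠ Leu, so this is a missense mutation.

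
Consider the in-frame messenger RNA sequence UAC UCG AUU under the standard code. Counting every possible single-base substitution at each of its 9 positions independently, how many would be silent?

Codon 1 (UAC, Tyr): 1 synonymous substitution.
Codon 2 (UCG, Ser): 3 synonymous substitutions.
Codon 3 (AUU, Ile): 2 synonymous substitutions.
Total: 1 + 3 + 2 = 6.

6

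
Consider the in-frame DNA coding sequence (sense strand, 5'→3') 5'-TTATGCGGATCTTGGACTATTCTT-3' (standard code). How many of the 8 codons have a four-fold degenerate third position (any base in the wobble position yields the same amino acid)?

Codon 1 TTA (Leu): third position 2-fold.
Codon 2 TGC (Cys): third position 2-fold.
Codon 3 GGA (Gly): third position 4-fold.
Codon 4 TCT (Ser): third position 4-fold.
Codon 5 TGG (Trp): third position 1-fold.
Codon 6 ACT (Thr): third position 4-fold.
Codon 7 ATT (Ile): third position 3-fold.
Codon 8 CTT (Leu): third position 4-fold.
Four-fold degenerate third positions: 4.

4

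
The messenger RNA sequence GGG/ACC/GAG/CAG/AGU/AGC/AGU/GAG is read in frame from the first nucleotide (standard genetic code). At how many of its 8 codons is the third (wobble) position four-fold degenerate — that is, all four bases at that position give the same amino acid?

2

Codon 1 GGG (Gly): third position 4-fold.
Codon 2 ACC (Thr): third position 4-fold.
Codon 3 GAG (Glu): third position 2-fold.
Codon 4 CAG (Gln): third position 2-fold.
Codon 5 AGU (Ser): third position 2-fold.
Codon 6 AGC (Ser): third position 2-fold.
Codon 7 AGU (Ser): third position 2-fold.
Codon 8 GAG (Glu): third position 2-fold.
Four-fold degenerate third positions: 2.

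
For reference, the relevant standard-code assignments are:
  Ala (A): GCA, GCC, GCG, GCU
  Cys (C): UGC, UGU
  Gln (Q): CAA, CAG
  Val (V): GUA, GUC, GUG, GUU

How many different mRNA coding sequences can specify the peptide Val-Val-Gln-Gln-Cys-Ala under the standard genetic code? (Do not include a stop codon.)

Val: 4 codons.
Val: 4 codons.
Gln: 2 codons.
Gln: 2 codons.
Cys: 2 codons.
Ala: 4 codons.
4 × 4 × 2 × 2 × 2 × 4 = 512.

512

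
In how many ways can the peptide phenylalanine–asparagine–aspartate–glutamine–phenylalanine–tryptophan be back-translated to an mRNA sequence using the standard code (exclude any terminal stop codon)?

Phe: 2 codons.
Asn: 2 codons.
Asp: 2 codons.
Gln: 2 codons.
Phe: 2 codons.
Trp: 1 codon.
2 × 2 × 2 × 2 × 2 × 1 = 32.

32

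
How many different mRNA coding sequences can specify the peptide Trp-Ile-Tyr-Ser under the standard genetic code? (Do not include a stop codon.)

36

Trp: 1 codon.
Ile: 3 codons.
Tyr: 2 codons.
Ser: 6 codons.
1 × 3 × 2 × 6 = 36.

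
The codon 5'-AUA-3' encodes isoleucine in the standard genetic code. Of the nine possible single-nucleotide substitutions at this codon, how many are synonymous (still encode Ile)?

2

Position 1: none → 0 synonymous.
Position 2: none → 0 synonymous.
Position 3: AUU, AUC → 2 synonymous.
Total: 0 + 0 + 2 = 2.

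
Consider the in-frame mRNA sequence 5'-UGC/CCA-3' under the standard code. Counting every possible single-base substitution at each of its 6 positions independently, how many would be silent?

Codon 1 (UGC, Cys): 1 synonymous substitution.
Codon 2 (CCA, Pro): 3 synonymous substitutions.
Total: 1 + 3 = 4.

4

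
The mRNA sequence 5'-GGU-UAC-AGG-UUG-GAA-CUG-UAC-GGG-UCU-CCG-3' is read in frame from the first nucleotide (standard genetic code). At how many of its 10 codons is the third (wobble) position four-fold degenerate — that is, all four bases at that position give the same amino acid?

5

Codon 1 GGU (Gly): third position 4-fold.
Codon 2 UAC (Tyr): third position 2-fold.
Codon 3 AGG (Arg): third position 2-fold.
Codon 4 UUG (Leu): third position 2-fold.
Codon 5 GAA (Glu): third position 2-fold.
Codon 6 CUG (Leu): third position 4-fold.
Codon 7 UAC (Tyr): third position 2-fold.
Codon 8 GGG (Gly): third position 4-fold.
Codon 9 UCU (Ser): third position 4-fold.
Codon 10 CCG (Pro): third position 4-fold.
Four-fold degenerate third positions: 5.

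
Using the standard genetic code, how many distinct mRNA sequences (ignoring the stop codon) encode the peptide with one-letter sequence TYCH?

32

Thr: 4 codons.
Tyr: 2 codons.
Cys: 2 codons.
His: 2 codons.
4 × 2 × 2 × 2 = 32.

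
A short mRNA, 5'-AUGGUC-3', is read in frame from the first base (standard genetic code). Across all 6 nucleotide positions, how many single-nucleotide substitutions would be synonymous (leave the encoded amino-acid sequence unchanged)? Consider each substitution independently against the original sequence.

Codon 1 (AUG, Met): 0 synonymous substitutions.
Codon 2 (GUC, Val): 3 synonymous substitutions.
Total: 0 + 3 = 3.

3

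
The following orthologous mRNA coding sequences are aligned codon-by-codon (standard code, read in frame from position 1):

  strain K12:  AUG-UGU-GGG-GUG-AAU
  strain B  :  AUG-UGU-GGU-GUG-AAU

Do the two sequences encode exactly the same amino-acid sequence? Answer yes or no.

yes

Codon 1: AUG Met / AUG Met — identical.
Codon 2: UGU Cys / UGU Cys — identical.
Codon 3: GGG Gly / GGU Gly — synonymous.
Codon 4: GUG Val / GUG Val — identical.
Codon 5: AAU Asn / AAU Asn — identical.
Nonsynonymous differences: 0 → same protein.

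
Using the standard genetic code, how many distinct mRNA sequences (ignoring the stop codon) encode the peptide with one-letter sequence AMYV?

32

Ala: 4 codons.
Met: 1 codon.
Tyr: 2 codons.
Val: 4 codons.
4 × 1 × 2 × 4 = 32.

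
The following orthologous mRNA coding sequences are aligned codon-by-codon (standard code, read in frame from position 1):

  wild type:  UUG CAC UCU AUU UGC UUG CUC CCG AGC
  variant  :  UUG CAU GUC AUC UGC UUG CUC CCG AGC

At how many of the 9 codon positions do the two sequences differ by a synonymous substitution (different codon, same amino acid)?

2

Codon 1: UUG Leu / UUG Leu — identical.
Codon 2: CAC His / CAU His — synonymous.
Codon 3: UCU Ser / GUC Val — nonsynonymous.
Codon 4: AUU Ile / AUC Ile — synonymous.
Codon 5: UGC Cys / UGC Cys — identical.
Codon 6: UUG Leu / UUG Leu — identical.
Codon 7: CUC Leu / CUC Leu — identical.
Codon 8: CCG Pro / CCG Pro — identical.
Codon 9: AGC Ser / AGC Ser — identical.
Synonymous differences: 2.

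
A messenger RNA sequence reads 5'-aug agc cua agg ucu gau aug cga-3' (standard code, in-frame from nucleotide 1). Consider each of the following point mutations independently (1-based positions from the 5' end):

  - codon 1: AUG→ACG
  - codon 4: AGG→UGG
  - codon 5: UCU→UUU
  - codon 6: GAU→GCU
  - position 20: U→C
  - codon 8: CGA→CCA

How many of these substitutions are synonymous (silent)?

0

Codon 1: AUG (Met) → ACG (Thr) — missense.
Codon 4: AGG (Arg) → UGG (Trp) — missense.
Codon 5: UCU (Ser) → UUU (Phe) — missense.
Codon 6: GAU (Asp) → GCU (Ala) — missense.
Codon 7: AUG (Met) → ACG (Thr) — missense.
Codon 8: CGA (Arg) → CCA (Pro) — missense.
Synonymous: 0 of 6.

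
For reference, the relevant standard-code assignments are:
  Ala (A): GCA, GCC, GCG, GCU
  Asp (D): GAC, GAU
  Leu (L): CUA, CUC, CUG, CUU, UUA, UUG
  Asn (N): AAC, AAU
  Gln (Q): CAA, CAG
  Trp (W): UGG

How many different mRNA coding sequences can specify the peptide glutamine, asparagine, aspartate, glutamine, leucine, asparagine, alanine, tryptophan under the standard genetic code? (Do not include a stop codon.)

Gln: 2 codons.
Asn: 2 codons.
Asp: 2 codons.
Gln: 2 codons.
Leu: 6 codons.
Asn: 2 codons.
Ala: 4 codons.
Trp: 1 codon.
2 × 2 × 2 × 2 × 6 × 2 × 4 × 1 = 768.

768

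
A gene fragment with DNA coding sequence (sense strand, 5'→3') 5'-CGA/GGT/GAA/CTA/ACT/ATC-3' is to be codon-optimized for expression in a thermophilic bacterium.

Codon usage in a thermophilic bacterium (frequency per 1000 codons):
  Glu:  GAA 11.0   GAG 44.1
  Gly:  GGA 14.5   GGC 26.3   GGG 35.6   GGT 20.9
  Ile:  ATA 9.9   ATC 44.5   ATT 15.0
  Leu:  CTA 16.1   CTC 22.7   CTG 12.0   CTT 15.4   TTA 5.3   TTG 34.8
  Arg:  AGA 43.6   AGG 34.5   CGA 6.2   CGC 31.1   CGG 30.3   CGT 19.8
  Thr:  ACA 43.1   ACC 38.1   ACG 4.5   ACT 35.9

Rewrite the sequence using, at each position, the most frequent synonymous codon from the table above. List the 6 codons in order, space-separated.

Codon 1 (Arg): best is AGA at 43.6.
Codon 2 (Gly): best is GGG at 35.6.
Codon 3 (Glu): best is GAG at 44.1.
Codon 4 (Leu): best is TTG at 34.8.
Codon 5 (Thr): best is ACA at 43.1.
Codon 6 (Ile): best is ATC at 44.5.

AGA GGG GAG TTG ACA ATC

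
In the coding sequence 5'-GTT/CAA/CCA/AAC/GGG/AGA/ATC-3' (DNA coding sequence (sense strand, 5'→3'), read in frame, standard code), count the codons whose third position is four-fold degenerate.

Codon 1 GTT (Val): third position 4-fold.
Codon 2 CAA (Gln): third position 2-fold.
Codon 3 CCA (Pro): third position 4-fold.
Codon 4 AAC (Asn): third position 2-fold.
Codon 5 GGG (Gly): third position 4-fold.
Codon 6 AGA (Arg): third position 2-fold.
Codon 7 ATC (Ile): third position 3-fold.
Four-fold degenerate third positions: 3.

3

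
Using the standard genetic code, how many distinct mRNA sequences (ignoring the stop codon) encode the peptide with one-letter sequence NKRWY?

Asn: 2 codons.
Lys: 2 codons.
Arg: 6 codons.
Trp: 1 codon.
Tyr: 2 codons.
2 × 2 × 6 × 1 × 2 = 48.

48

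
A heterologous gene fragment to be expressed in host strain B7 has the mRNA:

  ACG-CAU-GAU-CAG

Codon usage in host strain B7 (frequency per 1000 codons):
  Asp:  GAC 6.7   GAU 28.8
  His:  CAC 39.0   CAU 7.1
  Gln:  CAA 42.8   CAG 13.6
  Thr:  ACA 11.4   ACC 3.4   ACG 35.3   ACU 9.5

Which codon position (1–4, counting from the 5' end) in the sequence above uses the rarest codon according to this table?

Codon 1 ACG (Thr): 35.3 per 1000.
Codon 2 CAU (His): 7.1 per 1000.
Codon 3 GAU (Asp): 28.8 per 1000.
Codon 4 CAG (Gln): 13.6 per 1000.
Lowest frequency is 7.1 at codon 2.

2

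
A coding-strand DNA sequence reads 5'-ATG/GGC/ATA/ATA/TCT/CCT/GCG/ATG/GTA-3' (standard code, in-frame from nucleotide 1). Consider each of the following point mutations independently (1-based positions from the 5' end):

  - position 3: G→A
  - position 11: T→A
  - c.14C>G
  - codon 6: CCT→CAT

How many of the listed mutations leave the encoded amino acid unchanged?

0

Codon 1: ATG (Met) → ATA (Ile) — missense.
Codon 4: ATA (Ile) → AAA (Lys) — missense.
Codon 5: TCT (Ser) → TGT (Cys) — missense.
Codon 6: CCT (Pro) → CAT (His) — missense.
Synonymous: 0 of 4.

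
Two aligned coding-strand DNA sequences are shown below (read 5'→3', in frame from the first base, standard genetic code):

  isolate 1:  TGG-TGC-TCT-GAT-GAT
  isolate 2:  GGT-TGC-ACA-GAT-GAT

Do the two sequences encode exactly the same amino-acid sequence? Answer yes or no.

Codon 1: TGG Trp / GGT Gly — nonsynonymous.
Codon 2: TGC Cys / TGC Cys — identical.
Codon 3: TCT Ser / ACA Thr — nonsynonymous.
Codon 4: GAT Asp / GAT Asp — identical.
Codon 5: GAT Asp / GAT Asp — identical.
Nonsynonymous differences: 2 → different protein.

no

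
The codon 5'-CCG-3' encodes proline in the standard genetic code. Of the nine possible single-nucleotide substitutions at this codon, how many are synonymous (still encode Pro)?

Position 1: none → 0 synonymous.
Position 2: none → 0 synonymous.
Position 3: CCU, CCC, CCA → 3 synonymous.
Total: 0 + 0 + 3 = 3.

3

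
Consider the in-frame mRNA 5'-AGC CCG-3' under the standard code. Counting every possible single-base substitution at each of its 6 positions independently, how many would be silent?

4

Codon 1 (AGC, Ser): 1 synonymous substitution.
Codon 2 (CCG, Pro): 3 synonymous substitutions.
Total: 1 + 3 = 4.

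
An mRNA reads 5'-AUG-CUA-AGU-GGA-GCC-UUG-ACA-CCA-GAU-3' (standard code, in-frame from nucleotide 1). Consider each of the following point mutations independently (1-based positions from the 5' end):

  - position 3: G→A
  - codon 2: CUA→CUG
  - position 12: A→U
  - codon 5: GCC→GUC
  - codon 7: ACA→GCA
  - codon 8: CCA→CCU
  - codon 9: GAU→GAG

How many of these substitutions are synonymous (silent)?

3

Codon 1: AUG (Met) → AUA (Ile) — missense.
Codon 2: CUA (Leu) → CUG (Leu) — synonymous.
Codon 4: GGA (Gly) → GGU (Gly) — synonymous.
Codon 5: GCC (Ala) → GUC (Val) — missense.
Codon 7: ACA (Thr) → GCA (Ala) — missense.
Codon 8: CCA (Pro) → CCU (Pro) — synonymous.
Codon 9: GAU (Asp) → GAG (Glu) — missense.
Synonymous: 3 of 7.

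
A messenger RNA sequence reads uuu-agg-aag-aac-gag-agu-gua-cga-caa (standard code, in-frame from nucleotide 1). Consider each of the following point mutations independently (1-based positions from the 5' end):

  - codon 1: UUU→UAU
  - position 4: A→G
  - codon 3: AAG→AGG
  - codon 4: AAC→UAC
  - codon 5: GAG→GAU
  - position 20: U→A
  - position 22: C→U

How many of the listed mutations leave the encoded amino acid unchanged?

0

Codon 1: UUU (Phe) → UAU (Tyr) — missense.
Codon 2: AGG (Arg) → GGG (Gly) — missense.
Codon 3: AAG (Lys) → AGG (Arg) — missense.
Codon 4: AAC (Asn) → UAC (Tyr) — missense.
Codon 5: GAG (Glu) → GAU (Asp) — missense.
Codon 7: GUA (Val) → GAA (Glu) — missense.
Codon 8: CGA (Arg) → UGA (Stop) — nonsense.
Synonymous: 0 of 7.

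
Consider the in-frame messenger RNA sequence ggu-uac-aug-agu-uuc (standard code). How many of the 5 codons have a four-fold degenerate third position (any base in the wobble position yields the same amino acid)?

Codon 1 GGU (Gly): third position 4-fold.
Codon 2 UAC (Tyr): third position 2-fold.
Codon 3 AUG (Met): third position 1-fold.
Codon 4 AGU (Ser): third position 2-fold.
Codon 5 UUC (Phe): third position 2-fold.
Four-fold degenerate third positions: 1.

1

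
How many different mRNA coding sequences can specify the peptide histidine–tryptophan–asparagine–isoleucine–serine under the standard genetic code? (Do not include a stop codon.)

72

His: 2 codons.
Trp: 1 codon.
Asn: 2 codons.
Ile: 3 codons.
Ser: 6 codons.
2 × 1 × 2 × 3 × 6 = 72.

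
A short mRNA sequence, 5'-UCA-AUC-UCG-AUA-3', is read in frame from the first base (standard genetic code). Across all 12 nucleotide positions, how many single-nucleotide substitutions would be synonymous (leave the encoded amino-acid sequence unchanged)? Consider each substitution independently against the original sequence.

Codon 1 (UCA, Ser): 3 synonymous substitutions.
Codon 2 (AUC, Ile): 2 synonymous substitutions.
Codon 3 (UCG, Ser): 3 synonymous substitutions.
Codon 4 (AUA, Ile): 2 synonymous substitutions.
Total: 3 + 2 + 3 + 2 = 10.

10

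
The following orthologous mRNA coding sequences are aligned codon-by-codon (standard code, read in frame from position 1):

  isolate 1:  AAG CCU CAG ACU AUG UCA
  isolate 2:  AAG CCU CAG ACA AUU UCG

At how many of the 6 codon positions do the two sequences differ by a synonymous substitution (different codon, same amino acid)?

2

Codon 1: AAG Lys / AAG Lys — identical.
Codon 2: CCU Pro / CCU Pro — identical.
Codon 3: CAG Gln / CAG Gln — identical.
Codon 4: ACU Thr / ACA Thr — synonymous.
Codon 5: AUG Met / AUU Ile — nonsynonymous.
Codon 6: UCA Ser / UCG Ser — synonymous.
Synonymous differences: 2.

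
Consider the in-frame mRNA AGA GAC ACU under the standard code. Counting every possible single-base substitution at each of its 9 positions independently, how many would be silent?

Codon 1 (AGA, Arg): 2 synonymous substitutions.
Codon 2 (GAC, Asp): 1 synonymous substitution.
Codon 3 (ACU, Thr): 3 synonymous substitutions.
Total: 2 + 1 + 3 = 6.

6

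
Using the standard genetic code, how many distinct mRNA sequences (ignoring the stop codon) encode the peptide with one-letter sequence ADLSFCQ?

Ala: 4 codons.
Asp: 2 codons.
Leu: 6 codons.
Ser: 6 codons.
Phe: 2 codons.
Cys: 2 codons.
Gln: 2 codons.
4 × 2 × 6 × 6 × 2 × 2 × 2 = 2304.

2304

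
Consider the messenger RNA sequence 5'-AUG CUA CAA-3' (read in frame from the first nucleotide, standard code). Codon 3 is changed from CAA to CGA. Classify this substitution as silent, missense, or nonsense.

Position 8 falls in codon 3: CAA → Gln.
After the substitution the codon is CGA → Arg.
Gln ≠ Arg, so this is a missense mutation.

missense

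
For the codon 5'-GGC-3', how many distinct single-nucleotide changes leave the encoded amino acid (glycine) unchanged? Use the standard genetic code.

3

Position 1: none → 0 synonymous.
Position 2: none → 0 synonymous.
Position 3: GGU, GGA, GGG → 3 synonymous.
Total: 0 + 0 + 3 = 3.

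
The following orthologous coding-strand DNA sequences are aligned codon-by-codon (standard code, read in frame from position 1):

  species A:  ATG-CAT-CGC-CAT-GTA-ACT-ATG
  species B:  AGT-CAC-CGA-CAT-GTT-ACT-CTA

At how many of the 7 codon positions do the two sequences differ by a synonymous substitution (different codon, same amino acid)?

Codon 1: ATG Met / AGT Ser — nonsynonymous.
Codon 2: CAT His / CAC His — synonymous.
Codon 3: CGC Arg / CGA Arg — synonymous.
Codon 4: CAT His / CAT His — identical.
Codon 5: GTA Val / GTT Val — synonymous.
Codon 6: ACT Thr / ACT Thr — identical.
Codon 7: ATG Met / CTA Leu — nonsynonymous.
Synonymous differences: 3.

3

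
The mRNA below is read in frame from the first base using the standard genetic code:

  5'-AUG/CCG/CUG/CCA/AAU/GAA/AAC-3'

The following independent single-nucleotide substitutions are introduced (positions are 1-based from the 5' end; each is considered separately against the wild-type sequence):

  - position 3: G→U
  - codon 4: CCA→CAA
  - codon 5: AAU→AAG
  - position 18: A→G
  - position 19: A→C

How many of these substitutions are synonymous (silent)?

Codon 1: AUG (Met) → AUU (Ile) — missense.
Codon 4: CCA (Pro) → CAA (Gln) — missense.
Codon 5: AAU (Asn) → AAG (Lys) — missense.
Codon 6: GAA (Glu) → GAG (Glu) — synonymous.
Codon 7: AAC (Asn) → CAC (His) — missense.
Synonymous: 1 of 5.

1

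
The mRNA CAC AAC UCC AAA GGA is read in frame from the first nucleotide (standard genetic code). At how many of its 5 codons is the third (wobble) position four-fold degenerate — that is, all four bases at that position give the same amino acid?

2

Codon 1 CAC (His): third position 2-fold.
Codon 2 AAC (Asn): third position 2-fold.
Codon 3 UCC (Ser): third position 4-fold.
Codon 4 AAA (Lys): third position 2-fold.
Codon 5 GGA (Gly): third position 4-fold.
Four-fold degenerate third positions: 2.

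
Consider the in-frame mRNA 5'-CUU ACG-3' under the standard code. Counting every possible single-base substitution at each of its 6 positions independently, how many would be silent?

Codon 1 (CUU, Leu): 3 synonymous substitutions.
Codon 2 (ACG, Thr): 3 synonymous substitutions.
Total: 3 + 3 = 6.

6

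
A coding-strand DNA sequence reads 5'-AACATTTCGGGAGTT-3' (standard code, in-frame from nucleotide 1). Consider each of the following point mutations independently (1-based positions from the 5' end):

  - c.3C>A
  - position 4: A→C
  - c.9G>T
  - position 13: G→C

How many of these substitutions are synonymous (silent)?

1

Codon 1: AAC (Asn) → AAA (Lys) — missense.
Codon 2: ATT (Ile) → CTT (Leu) — missense.
Codon 3: TCG (Ser) → TCT (Ser) — synonymous.
Codon 5: GTT (Val) → CTT (Leu) — missense.
Synonymous: 1 of 4.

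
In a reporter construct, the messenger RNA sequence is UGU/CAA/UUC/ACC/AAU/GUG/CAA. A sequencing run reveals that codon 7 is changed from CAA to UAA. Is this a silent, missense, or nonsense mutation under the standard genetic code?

Position 19 falls in codon 7: CAA → Gln.
After the substitution the codon is UAA → Stop.
The new codon is a stop codon, so this is a nonsense mutation.

nonsense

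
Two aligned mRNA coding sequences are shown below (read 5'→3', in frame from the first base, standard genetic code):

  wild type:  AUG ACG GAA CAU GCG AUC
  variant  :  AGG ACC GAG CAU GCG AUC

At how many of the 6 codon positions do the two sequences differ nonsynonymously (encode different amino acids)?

1

Codon 1: AUG Met / AGG Arg — nonsynonymous.
Codon 2: ACG Thr / ACC Thr — synonymous.
Codon 3: GAA Glu / GAG Glu — synonymous.
Codon 4: CAU His / CAU His — identical.
Codon 5: GCG Ala / GCG Ala — identical.
Codon 6: AUC Ile / AUC Ile — identical.
Nonsynonymous differences: 1.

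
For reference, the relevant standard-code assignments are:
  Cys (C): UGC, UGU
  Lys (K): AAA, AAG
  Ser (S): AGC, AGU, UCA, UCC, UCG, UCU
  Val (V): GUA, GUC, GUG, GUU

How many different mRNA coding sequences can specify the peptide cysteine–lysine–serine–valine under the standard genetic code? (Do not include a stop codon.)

96

Cys: 2 codons.
Lys: 2 codons.
Ser: 6 codons.
Val: 4 codons.
2 × 2 × 6 × 4 = 96.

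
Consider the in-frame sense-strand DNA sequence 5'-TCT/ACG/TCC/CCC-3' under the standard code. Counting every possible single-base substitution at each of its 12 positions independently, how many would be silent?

Codon 1 (TCT, Ser): 3 synonymous substitutions.
Codon 2 (ACG, Thr): 3 synonymous substitutions.
Codon 3 (TCC, Ser): 3 synonymous substitutions.
Codon 4 (CCC, Pro): 3 synonymous substitutions.
Total: 3 + 3 + 3 + 3 = 12.

12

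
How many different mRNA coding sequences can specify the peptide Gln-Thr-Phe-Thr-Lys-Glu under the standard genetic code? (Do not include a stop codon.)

256

Gln: 2 codons.
Thr: 4 codons.
Phe: 2 codons.
Thr: 4 codons.
Lys: 2 codons.
Glu: 2 codons.
2 × 4 × 2 × 4 × 2 × 2 = 256.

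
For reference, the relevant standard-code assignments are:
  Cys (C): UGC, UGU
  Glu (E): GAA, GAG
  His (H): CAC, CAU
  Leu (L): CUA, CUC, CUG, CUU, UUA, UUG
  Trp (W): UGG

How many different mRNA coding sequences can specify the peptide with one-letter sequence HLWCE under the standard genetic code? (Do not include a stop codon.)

His: 2 codons.
Leu: 6 codons.
Trp: 1 codon.
Cys: 2 codons.
Glu: 2 codons.
2 × 6 × 1 × 2 × 2 = 48.

48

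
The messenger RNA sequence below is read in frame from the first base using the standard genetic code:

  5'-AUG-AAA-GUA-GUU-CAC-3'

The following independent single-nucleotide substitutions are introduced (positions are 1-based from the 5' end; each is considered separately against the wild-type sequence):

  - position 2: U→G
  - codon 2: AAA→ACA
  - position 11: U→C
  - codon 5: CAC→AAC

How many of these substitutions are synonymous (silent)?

0

Codon 1: AUG (Met) → AGG (Arg) — missense.
Codon 2: AAA (Lys) → ACA (Thr) — missense.
Codon 4: GUU (Val) → GCU (Ala) — missense.
Codon 5: CAC (His) → AAC (Asn) — missense.
Synonymous: 0 of 4.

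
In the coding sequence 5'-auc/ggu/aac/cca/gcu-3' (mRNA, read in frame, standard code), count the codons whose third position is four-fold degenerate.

Codon 1 AUC (Ile): third position 3-fold.
Codon 2 GGU (Gly): third position 4-fold.
Codon 3 AAC (Asn): third position 2-fold.
Codon 4 CCA (Pro): third position 4-fold.
Codon 5 GCU (Ala): third position 4-fold.
Four-fold degenerate third positions: 3.

3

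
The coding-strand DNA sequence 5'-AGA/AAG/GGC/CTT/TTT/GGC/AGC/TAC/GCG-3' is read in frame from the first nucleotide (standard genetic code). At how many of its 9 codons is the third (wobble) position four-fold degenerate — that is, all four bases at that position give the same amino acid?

4

Codon 1 AGA (Arg): third position 2-fold.
Codon 2 AAG (Lys): third position 2-fold.
Codon 3 GGC (Gly): third position 4-fold.
Codon 4 CTT (Leu): third position 4-fold.
Codon 5 TTT (Phe): third position 2-fold.
Codon 6 GGC (Gly): third position 4-fold.
Codon 7 AGC (Ser): third position 2-fold.
Codon 8 TAC (Tyr): third position 2-fold.
Codon 9 GCG (Ala): third position 4-fold.
Four-fold degenerate third positions: 4.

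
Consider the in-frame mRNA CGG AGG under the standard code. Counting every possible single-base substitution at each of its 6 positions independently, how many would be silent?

6

Codon 1 (CGG, Arg): 4 synonymous substitutions.
Codon 2 (AGG, Arg): 2 synonymous substitutions.
Total: 4 + 2 = 6.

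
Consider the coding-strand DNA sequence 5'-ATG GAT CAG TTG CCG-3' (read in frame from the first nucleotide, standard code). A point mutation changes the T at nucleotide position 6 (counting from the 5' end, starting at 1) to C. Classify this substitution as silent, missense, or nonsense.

Position 6 falls in codon 2: GAT → Asp.
After the substitution the codon is GAC → Asp.
Both encode Asp, so the change is synonymous.

silent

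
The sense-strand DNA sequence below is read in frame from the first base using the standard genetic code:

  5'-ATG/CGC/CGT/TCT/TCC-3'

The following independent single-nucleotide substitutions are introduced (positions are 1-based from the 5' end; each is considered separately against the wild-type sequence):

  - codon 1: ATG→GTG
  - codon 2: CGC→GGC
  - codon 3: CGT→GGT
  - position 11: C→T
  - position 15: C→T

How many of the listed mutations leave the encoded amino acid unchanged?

Codon 1: ATG (Met) → GTG (Val) — missense.
Codon 2: CGC (Arg) → GGC (Gly) — missense.
Codon 3: CGT (Arg) → GGT (Gly) — missense.
Codon 4: TCT (Ser) → TTT (Phe) — missense.
Codon 5: TCC (Ser) → TCT (Ser) — synonymous.
Synonymous: 1 of 5.

1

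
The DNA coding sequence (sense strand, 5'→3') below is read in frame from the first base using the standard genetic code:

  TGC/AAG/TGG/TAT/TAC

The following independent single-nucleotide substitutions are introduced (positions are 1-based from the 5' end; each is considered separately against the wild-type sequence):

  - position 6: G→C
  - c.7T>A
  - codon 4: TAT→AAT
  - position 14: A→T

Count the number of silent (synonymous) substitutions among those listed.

Codon 2: AAG (Lys) → AAC (Asn) — missense.
Codon 3: TGG (Trp) → AGG (Arg) — missense.
Codon 4: TAT (Tyr) → AAT (Asn) — missense.
Codon 5: TAC (Tyr) → TTC (Phe) — missense.
Synonymous: 0 of 4.

0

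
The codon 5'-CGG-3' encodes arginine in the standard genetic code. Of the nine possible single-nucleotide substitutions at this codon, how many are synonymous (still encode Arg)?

Position 1: AGG → 1 synonymous.
Position 2: none → 0 synonymous.
Position 3: CGU, CGC, CGA → 3 synonymous.
Total: 1 + 0 + 3 = 4.

4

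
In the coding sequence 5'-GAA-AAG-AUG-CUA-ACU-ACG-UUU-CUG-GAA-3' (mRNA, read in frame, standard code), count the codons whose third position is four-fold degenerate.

4

Codon 1 GAA (Glu): third position 2-fold.
Codon 2 AAG (Lys): third position 2-fold.
Codon 3 AUG (Met): third position 1-fold.
Codon 4 CUA (Leu): third position 4-fold.
Codon 5 ACU (Thr): third position 4-fold.
Codon 6 ACG (Thr): third position 4-fold.
Codon 7 UUU (Phe): third position 2-fold.
Codon 8 CUG (Leu): third position 4-fold.
Codon 9 GAA (Glu): third position 2-fold.
Four-fold degenerate third positions: 4.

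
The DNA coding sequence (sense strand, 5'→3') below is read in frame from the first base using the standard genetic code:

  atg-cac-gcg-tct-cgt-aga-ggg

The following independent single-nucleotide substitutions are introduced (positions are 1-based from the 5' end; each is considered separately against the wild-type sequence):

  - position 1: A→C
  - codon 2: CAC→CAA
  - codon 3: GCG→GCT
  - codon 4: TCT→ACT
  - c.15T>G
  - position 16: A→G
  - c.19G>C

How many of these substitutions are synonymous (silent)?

Codon 1: ATG (Met) → CTG (Leu) — missense.
Codon 2: CAC (His) → CAA (Gln) — missense.
Codon 3: GCG (Ala) → GCT (Ala) — synonymous.
Codon 4: TCT (Ser) → ACT (Thr) — missense.
Codon 5: CGT (Arg) → CGG (Arg) — synonymous.
Codon 6: AGA (Arg) → GGA (Gly) — missense.
Codon 7: GGG (Gly) → CGG (Arg) — missense.
Synonymous: 2 of 7.

2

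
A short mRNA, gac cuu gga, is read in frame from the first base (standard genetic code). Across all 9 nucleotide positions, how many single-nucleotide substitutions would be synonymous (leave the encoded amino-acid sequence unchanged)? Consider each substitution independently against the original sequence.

Codon 1 (GAC, Asp): 1 synonymous substitution.
Codon 2 (CUU, Leu): 3 synonymous substitutions.
Codon 3 (GGA, Gly): 3 synonymous substitutions.
Total: 1 + 3 + 3 = 7.

7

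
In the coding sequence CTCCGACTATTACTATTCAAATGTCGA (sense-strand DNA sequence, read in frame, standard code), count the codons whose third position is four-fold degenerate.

Codon 1 CTC (Leu): third position 4-fold.
Codon 2 CGA (Arg): third position 4-fold.
Codon 3 CTA (Leu): third position 4-fold.
Codon 4 TTA (Leu): third position 2-fold.
Codon 5 CTA (Leu): third position 4-fold.
Codon 6 TTC (Phe): third position 2-fold.
Codon 7 AAA (Lys): third position 2-fold.
Codon 8 TGT (Cys): third position 2-fold.
Codon 9 CGA (Arg): third position 4-fold.
Four-fold degenerate third positions: 5.

5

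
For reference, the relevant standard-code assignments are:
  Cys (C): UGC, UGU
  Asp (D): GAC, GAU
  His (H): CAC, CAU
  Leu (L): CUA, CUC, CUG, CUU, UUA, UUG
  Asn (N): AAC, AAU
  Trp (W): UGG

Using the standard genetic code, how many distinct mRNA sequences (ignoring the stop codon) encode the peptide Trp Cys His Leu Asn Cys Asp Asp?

384

Trp: 1 codon.
Cys: 2 codons.
His: 2 codons.
Leu: 6 codons.
Asn: 2 codons.
Cys: 2 codons.
Asp: 2 codons.
Asp: 2 codons.
1 × 2 × 2 × 6 × 2 × 2 × 2 × 2 = 384.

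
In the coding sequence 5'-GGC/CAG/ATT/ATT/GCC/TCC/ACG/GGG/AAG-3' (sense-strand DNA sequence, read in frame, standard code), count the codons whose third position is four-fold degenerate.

Codon 1 GGC (Gly): third position 4-fold.
Codon 2 CAG (Gln): third position 2-fold.
Codon 3 ATT (Ile): third position 3-fold.
Codon 4 ATT (Ile): third position 3-fold.
Codon 5 GCC (Ala): third position 4-fold.
Codon 6 TCC (Ser): third position 4-fold.
Codon 7 ACG (Thr): third position 4-fold.
Codon 8 GGG (Gly): third position 4-fold.
Codon 9 AAG (Lys): third position 2-fold.
Four-fold degenerate third positions: 5.

5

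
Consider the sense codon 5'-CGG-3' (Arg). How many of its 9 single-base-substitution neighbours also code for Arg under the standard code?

Position 1: AGG → 1 synonymous.
Position 2: none → 0 synonymous.
Position 3: CGU, CGC, CGA → 3 synonymous.
Total: 1 + 0 + 3 = 4.

4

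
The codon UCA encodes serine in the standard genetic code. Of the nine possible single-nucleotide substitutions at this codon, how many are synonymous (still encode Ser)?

Position 1: none → 0 synonymous.
Position 2: none → 0 synonymous.
Position 3: UCU, UCC, UCG → 3 synonymous.
Total: 0 + 0 + 3 = 3.

3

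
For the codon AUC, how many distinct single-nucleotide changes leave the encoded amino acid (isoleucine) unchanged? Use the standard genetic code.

Position 1: none → 0 synonymous.
Position 2: none → 0 synonymous.
Position 3: AUU, AUA → 2 synonymous.
Total: 0 + 0 + 2 = 2.

2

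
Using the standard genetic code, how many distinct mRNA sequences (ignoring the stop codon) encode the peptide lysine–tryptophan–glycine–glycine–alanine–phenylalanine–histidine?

Lys: 2 codons.
Trp: 1 codon.
Gly: 4 codons.
Gly: 4 codons.
Ala: 4 codons.
Phe: 2 codons.
His: 2 codons.
2 × 1 × 4 × 4 × 4 × 2 × 2 = 512.

512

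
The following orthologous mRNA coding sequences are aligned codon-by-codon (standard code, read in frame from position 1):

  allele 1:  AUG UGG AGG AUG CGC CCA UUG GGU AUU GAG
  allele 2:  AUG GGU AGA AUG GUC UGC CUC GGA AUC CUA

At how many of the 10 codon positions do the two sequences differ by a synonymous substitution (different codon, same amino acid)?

Codon 1: AUG Met / AUG Met — identical.
Codon 2: UGG Trp / GGU Gly — nonsynonymous.
Codon 3: AGG Arg / AGA Arg — synonymous.
Codon 4: AUG Met / AUG Met — identical.
Codon 5: CGC Arg / GUC Val — nonsynonymous.
Codon 6: CCA Pro / UGC Cys — nonsynonymous.
Codon 7: UUG Leu / CUC Leu — synonymous.
Codon 8: GGU Gly / GGA Gly — synonymous.
Codon 9: AUU Ile / AUC Ile — synonymous.
Codon 10: GAG Glu / CUA Leu — nonsynonymous.
Synonymous differences: 4.

4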